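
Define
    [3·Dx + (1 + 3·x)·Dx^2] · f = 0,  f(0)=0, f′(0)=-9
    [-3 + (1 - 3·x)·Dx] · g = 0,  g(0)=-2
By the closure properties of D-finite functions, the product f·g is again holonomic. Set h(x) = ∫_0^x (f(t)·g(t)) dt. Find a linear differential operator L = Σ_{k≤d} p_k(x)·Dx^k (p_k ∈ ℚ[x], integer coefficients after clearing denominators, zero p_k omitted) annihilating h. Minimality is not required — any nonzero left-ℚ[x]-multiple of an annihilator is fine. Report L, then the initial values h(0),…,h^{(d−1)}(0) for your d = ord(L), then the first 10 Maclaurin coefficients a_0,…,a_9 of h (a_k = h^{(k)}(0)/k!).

L = 9·Dx + (3 + 27·x)·Dx^2 + (-1 + 9·x^2)·Dx^3  (order 3).
h: a_k = 0, 0, 9, 9, 135/4, 567/10, 3807/20, 26973/70, 697653/560, 388557/140, …
ICs: h(0) = 0, h′(0) = 0, h′′(0) = 18.

f: a_k = 0, -9, 27/2, -27, 243/4, -729/5, 729/2, -6561/7, 19683/8, -6561, …
g: a_k = -2, -6, -18, -54, -162, -486, -1458, -4374, -13122, -39366, …
h₀=f·g: eliminate ⇒ L₀, order ≤ 2·1.
Integrate: L := L₀·Dx.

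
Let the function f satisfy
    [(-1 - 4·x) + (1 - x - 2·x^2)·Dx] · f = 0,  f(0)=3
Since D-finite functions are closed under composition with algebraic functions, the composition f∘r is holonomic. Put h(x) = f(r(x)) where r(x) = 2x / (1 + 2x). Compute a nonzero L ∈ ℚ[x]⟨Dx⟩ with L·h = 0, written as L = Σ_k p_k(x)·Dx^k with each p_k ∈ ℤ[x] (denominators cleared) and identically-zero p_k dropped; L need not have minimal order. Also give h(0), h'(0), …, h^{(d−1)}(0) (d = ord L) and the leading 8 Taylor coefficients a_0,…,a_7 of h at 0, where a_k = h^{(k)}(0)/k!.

L = (2 + 20·x) + (-1 - 4·x + 4·x^2 + 16·x^3)·Dx  (order 1).
h: a_k = 3, 6, 24, 0, 192, -384, 2304, -7680, …
ICs: h(0) = 3.

f: a_k = 3, 3, 9, 15, 33, 63, 129, 255, …
L₀ from L_f via x↦r, Dx↦r'^{-1}Dx.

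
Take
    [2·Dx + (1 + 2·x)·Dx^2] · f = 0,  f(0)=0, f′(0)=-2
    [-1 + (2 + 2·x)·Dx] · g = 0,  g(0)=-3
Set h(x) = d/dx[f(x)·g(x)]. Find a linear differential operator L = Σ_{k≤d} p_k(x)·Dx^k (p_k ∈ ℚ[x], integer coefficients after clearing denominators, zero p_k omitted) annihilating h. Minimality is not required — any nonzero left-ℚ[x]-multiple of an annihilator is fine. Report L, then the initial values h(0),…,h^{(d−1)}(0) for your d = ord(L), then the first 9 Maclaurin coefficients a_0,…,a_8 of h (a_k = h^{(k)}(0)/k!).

L = (-11 - 4·x + 4·x^2) + (-28 - 36·x + 24·x^2 + 32·x^3)·Dx + (-4 - 8·x + 12·x^2 + 32·x^3 + 16·x^4)·Dx^2  (order 2).
h: a_k = 6, -6, 51/4, -55/2, 3709/64, -38403/320, 629127/2560, -2238717/4480, 116010231/114688, …
ICs: h(0) = 6, h′(0) = -6.

f: a_k = 0, -2, 2, -8/3, 4, -32/5, 32/3, -128/7, 32, …
g: a_k = -3, -3/2, 3/8, -3/16, 15/128, -21/256, 63/1024, -99/2048, 1287/32768, …
h₀=f·g: eliminate ⇒ L₀, order ≤ 2·1.
Differentiate: ansatz ord ≤ ord L₀ ⇒ L.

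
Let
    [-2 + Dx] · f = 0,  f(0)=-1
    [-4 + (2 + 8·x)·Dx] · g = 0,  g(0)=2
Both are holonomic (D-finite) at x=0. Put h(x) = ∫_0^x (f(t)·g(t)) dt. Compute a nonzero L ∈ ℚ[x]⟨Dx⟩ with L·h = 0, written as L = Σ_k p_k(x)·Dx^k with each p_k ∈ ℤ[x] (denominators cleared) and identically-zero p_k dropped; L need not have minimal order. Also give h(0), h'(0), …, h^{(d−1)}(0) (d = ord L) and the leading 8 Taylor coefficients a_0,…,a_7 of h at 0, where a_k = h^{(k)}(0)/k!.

f: a_k = -1, -2, -2, -4/3, -2/3, -4/15, -4/45, -8/315, …
g: a_k = 2, 4, -4, 8, -20, 56, -168, 528, …
f·g: L₀ = L_f ⊗_s L_g, ord ≤ 1·1.
Integrate: L := L₀·Dx.
L = (-4 - 8·x)·Dx + (1 + 4·x)·Dx^2  (order 2).
h: a_k = 0, -2, -4, -8/3, -8/3, 16/15, -224/45, 3904/315, …
ICs: h(0) = 0, h′(0) = -2.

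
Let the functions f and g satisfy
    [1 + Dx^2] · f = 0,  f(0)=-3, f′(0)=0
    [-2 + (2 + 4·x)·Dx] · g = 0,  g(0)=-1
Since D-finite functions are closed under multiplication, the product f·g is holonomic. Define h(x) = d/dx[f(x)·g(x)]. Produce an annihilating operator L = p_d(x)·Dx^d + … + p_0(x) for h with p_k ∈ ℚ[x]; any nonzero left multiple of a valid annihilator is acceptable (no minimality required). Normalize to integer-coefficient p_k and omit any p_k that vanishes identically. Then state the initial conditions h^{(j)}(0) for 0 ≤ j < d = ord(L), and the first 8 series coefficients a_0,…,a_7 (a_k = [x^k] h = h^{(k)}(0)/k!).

L = (2 + 12·x + 16·x^2 + 8·x^3 + 4·x^4) + (1 - 6·x^2 - 4·x^3)·Dx + (1 + 5·x + 9·x^2 + 8·x^3 + 4·x^4)·Dx^2  (order 2).
h: a_k = 3, -6, 0, -4, 10, -92/5, 518/15, -6856/105, …
ICs: h(0) = 3, h′(0) = -6.

f: a_k = -3, 0, 3/2, 0, -1/8, 0, 1/240, 0, …
g: a_k = -1, -1, 1/2, -1/2, 5/8, -7/8, 21/16, -33/16, …
h₀=f·g: eliminate ⇒ L₀, order ≤ 2·1.
Derive L from L₀ (diff closure).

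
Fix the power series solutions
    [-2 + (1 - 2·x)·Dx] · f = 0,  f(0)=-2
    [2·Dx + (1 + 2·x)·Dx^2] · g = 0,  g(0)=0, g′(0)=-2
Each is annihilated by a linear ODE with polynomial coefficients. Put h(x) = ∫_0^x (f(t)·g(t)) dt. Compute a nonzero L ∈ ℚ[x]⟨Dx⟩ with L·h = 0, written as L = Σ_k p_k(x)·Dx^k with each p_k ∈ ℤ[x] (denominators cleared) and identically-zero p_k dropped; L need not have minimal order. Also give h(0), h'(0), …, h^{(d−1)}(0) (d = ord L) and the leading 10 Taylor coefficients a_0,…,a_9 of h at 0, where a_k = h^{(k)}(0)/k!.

f: a_k = -2, -4, -8, -16, -32, -64, -128, -256, -512, -1024, …
g: a_k = 0, -2, 2, -8/3, 4, -32/5, 32/3, -128/7, 32, -512/9, …
f·g: L₀ = L_f ⊗_s L_g, ord ≤ 1·2.
∫: right-multiply L₀ by Dx.
L = 4·Dx + (2 + 12·x)·Dx^2 + (-1 + 4·x^2)·Dx^3  (order 3).
h: a_k = 0, 0, 2, 4/3, 10/3, 56/15, 376/45, 1184/105, 2552/105, 34112/945, …
ICs: h(0) = 0, h′(0) = 0, h′′(0) = 4.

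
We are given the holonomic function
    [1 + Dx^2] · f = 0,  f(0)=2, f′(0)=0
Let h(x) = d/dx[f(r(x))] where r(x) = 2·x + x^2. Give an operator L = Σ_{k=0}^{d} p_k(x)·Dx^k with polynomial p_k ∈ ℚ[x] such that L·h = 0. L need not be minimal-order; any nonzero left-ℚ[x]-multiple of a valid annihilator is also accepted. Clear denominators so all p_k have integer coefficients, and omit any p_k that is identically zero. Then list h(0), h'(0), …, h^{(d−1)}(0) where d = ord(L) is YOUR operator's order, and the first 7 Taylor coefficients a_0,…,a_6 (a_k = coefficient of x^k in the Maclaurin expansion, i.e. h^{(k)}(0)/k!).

L = (7 + 16·x + 24·x^2 + 16·x^3 + 4·x^4) + (-3 - 3·x)·Dx + (1 + 2·x + x^2)·Dx^2  (order 2).
h: a_k = 0, -8, -12, 4/3, 40/3, 164/15, 14/15, …
ICs: h(0) = 0, h′(0) = -8.

f: a_k = 2, 0, -1, 0, 1/12, 0, -1/360, …
L₀ from L_f via x↦r, Dx↦r'^{-1}Dx.
Derive L from L₀ (diff closure).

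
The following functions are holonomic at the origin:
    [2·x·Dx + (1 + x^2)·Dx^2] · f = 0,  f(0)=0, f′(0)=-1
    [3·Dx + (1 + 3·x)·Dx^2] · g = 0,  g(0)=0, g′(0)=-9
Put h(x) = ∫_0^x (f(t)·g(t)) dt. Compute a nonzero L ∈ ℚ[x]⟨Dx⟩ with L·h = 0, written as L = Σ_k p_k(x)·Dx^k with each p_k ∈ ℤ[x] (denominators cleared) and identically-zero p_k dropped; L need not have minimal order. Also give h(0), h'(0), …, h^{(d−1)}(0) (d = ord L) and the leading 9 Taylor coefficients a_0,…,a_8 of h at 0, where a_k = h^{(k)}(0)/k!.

f: a_k = 0, -1, 0, 1/3, 0, -1/5, 0, 1/7, 0, …
g: a_k = 0, -9, 27/2, -27, 243/4, -729/5, 729/2, -6561/7, 19683/8, …
Product ⇒ symmetric product L₀, ord ≤ 4.
Integrate: L := L₀·Dx.
L = (264 + 1260·x + 1008·x^2 + 3420·x^3 + 3240·x^4 + 4212·x^5 + 324·x^7)·Dx^2 + (178 + 660·x + 3828·x^2 + 7308·x^3 + 12960·x^4 + 10044·x^5 + 11340·x^6 + 324·x^7 + 1134·x^8)·Dx^3 + (132 + 608·x + 1728·x^2 + 4568·x^3 + 6456·x^4 + 8856·x^5 + 5184·x^6 + 5544·x^7 + 324·x^8 + 648·x^9)·Dx^4 + (13 + 102·x + 341·x^2 + 744·x^3 + 1138·x^4 + 1236·x^5 + 1386·x^6 + 648·x^7 + 657·x^8 + 54·x^9 + 81·x^10)·Dx^5  (order 5).
h: a_k = 0, 0, 0, 3, -27/8, 24/5, -75/8, 99/5, -6939/160, …
ICs: h(0) = 0, h′(0) = 0, h′′(0) = 0, h′′′(0) = 18, h′′′′(0) = -81.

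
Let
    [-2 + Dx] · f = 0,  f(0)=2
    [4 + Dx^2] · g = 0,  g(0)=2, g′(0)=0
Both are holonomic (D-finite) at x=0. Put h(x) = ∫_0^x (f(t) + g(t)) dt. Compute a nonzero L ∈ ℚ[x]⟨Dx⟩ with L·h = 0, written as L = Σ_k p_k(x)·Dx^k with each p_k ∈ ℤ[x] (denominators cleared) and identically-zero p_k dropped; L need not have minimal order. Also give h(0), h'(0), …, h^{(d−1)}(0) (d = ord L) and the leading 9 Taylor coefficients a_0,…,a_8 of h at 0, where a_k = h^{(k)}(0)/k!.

L = -8·Dx + 4·Dx^2 - 2·Dx^3 + Dx^4  (order 4).
h: a_k = 0, 4, 2, 0, 2/3, 8/15, 4/45, 0, 2/315, …
ICs: h(0) = 0, h′(0) = 4, h′′(0) = 4, h′′′(0) = 0.

f: a_k = 2, 4, 4, 8/3, 4/3, 8/15, 8/45, 16/315, 4/315, …
g: a_k = 2, 0, -4, 0, 4/3, 0, -8/45, 0, 4/315, …
Weyl lclm of L_f,L_g ⇒ L₀ (ord ≤ 3).
h=∫₀ˣh₀: take L = L₀·Dx.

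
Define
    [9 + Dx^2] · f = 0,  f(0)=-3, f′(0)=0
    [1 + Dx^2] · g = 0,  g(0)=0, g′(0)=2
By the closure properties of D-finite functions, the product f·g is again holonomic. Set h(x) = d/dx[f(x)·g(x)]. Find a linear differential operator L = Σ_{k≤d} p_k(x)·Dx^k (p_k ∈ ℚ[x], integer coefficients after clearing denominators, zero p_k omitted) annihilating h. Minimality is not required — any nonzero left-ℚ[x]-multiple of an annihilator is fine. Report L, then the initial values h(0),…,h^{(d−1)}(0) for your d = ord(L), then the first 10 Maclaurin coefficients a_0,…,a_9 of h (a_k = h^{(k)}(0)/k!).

f: a_k = -3, 0, 27/2, 0, -81/8, 0, 243/80, 0, -2187/4480, 0, …
g: a_k = 0, 2, 0, -1/3, 0, 1/60, 0, -1/2520, 0, 1/181440, …
L₀ := L_f ⊗_s L_g (sym. prod.), ord ≤ 4.
Differentiate: ansatz ord ≤ ord L₀ ⇒ L.
L = 64 + 20·Dx^2 + Dx^4  (order 4).
h: a_k = -6, 0, 84, 0, -124, 0, 1016/15, 0, -292/15, 0, …
ICs: h(0) = -6, h′(0) = 0, h′′(0) = 168, h′′′(0) = 0.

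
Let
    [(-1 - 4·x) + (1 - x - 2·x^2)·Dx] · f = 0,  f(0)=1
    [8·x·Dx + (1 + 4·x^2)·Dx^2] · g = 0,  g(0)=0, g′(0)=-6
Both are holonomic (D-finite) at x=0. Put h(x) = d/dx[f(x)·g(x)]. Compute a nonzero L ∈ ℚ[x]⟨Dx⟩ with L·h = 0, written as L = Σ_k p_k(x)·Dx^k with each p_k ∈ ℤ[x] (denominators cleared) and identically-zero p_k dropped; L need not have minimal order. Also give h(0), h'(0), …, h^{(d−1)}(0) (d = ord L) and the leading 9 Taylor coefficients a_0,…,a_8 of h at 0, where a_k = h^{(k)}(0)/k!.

f: a_k = 1, 1, 3, 5, 11, 21, 43, 85, 171, …
g: a_k = 0, -6, 0, 8, 0, -96/5, 0, 384/7, 0, …
L₀ := L_f ⊗_s L_g (sym. prod.), ord ≤ 2.
Derive L from L₀ (diff closure).
L = (288·x^2 + 384·x^3 + 1152·x^4) + (5 + 24·x + 36·x^2 + 128·x^3 + 384·x^4 + 768·x^5)·Dx + (-1 - x - 12·x^2 + 12·x^3 - 8·x^4 + 64·x^5 + 96·x^6)·Dx^2  (order 2).
h: a_k = -6, -12, -30, -88, -306, -3156/5, -6046/5, -21456/7, -283278/35, …
ICs: h(0) = -6, h′(0) = -12.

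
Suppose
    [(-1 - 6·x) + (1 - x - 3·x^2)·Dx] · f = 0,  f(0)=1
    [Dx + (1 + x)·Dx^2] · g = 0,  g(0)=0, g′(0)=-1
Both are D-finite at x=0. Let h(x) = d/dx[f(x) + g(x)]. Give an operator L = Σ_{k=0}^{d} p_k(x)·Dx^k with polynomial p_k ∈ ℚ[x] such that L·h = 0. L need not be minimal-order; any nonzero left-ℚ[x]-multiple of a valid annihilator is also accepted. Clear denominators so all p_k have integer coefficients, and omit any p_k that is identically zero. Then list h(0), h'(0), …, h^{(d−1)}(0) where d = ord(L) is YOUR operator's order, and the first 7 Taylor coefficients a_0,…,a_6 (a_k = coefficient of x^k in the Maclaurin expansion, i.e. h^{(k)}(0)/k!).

f: a_k = 1, 1, 4, 7, 19, 40, 97, …
g: a_k = 0, -1, 1/2, -1/3, 1/4, -1/5, 1/6, …
Weyl lclm of L_f,L_g ⇒ L₀ (ord ≤ 3).
Differentiate: ansatz ord ≤ ord L₀ ⇒ L.
L = (58 + 350·x + 636·x^2 + 756·x^3 + 324·x^4) + (40 + 364·x + 976·x^2 + 1632·x^3 + 1530·x^4 + 540·x^5)·Dx + (-9 - 31·x - 27·x^2 + 115·x^3 + 345·x^4 + 333·x^5 + 108·x^6)·Dx^2  (order 2).
h: a_k = 0, 9, 20, 77, 199, 583, 1518, …
ICs: h(0) = 0, h′(0) = 9.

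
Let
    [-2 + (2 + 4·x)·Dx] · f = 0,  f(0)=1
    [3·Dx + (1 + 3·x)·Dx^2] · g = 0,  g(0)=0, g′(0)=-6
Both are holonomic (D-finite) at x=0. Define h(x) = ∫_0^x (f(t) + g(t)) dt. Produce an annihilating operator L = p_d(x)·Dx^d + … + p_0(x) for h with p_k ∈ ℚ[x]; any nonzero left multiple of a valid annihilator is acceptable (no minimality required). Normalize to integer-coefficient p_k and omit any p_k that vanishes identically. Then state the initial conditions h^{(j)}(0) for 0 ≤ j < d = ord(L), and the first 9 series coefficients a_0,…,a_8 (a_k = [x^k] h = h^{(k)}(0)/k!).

f: a_k = 1, 1, -1/2, 1/2, -5/8, 7/8, -21/16, 33/16, -429/128, …
g: a_k = 0, -6, 9, -18, 81/2, -486/5, 243, -4374/7, 6561/4, …
L₀ := lclm(L_f,L_g); ord L₀ ≤ 1+2.
h=∫h₀ ⇒ L = L₀·Dx.
L = (9 + 9·x)·Dx^2 + (15 + 54·x + 45·x^2)·Dx^3 + (2 + 13·x + 27·x^2 + 18·x^3)·Dx^4  (order 4).
h: a_k = 0, 1, -5/2, 17/6, -35/8, 319/40, -3853/240, 3867/112, -69753/896, …
ICs: h(0) = 0, h′(0) = 1, h′′(0) = -5, h′′′(0) = 17.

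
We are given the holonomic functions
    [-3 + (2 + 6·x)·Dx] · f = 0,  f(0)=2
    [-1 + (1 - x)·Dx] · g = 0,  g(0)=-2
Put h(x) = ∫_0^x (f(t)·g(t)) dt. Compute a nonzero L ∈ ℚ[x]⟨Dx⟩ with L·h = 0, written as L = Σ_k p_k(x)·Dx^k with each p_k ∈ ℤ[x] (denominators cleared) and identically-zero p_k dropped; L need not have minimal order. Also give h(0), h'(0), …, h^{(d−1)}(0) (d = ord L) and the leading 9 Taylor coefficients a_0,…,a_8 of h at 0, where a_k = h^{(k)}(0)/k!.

f: a_k = 2, 3, -9/4, 27/8, -405/64, 1701/128, -15309/512, 72171/1024, -2814669/16384, …
g: a_k = -2, -2, -2, -2, -2, -2, -2, -2, -2, …
h₀=f·g: eliminate ⇒ L₀, order ≤ 1·1.
h=∫₀ˣh₀: take L = L₀·Dx.
L = (5 + 3·x)·Dx + (-2 - 4·x + 6·x^2)·Dx^2  (order 2).
h: a_k = 0, -4, -5, -11/6, -49/16, 13/160, -1675/384, 8609/1792, -54953/4096, …
ICs: h(0) = 0, h′(0) = -4.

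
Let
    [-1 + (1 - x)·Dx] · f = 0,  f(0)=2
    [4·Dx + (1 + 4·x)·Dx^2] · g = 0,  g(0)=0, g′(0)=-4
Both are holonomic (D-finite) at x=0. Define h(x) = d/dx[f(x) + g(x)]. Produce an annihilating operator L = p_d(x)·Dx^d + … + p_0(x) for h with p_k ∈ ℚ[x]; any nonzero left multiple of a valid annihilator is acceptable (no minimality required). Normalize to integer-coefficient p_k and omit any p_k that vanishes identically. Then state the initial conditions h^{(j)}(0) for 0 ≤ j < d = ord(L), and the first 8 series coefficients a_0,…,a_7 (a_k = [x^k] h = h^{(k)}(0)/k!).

L = (44 + 16·x) + (-13 + 56·x + 32·x^2)·Dx + (-3 - 11·x + 6·x^2 + 8·x^3)·Dx^2  (order 2).
h: a_k = -2, 20, -58, 264, -1014, 4108, -16370, 65552, …
ICs: h(0) = -2, h′(0) = 20.

f: a_k = 2, 2, 2, 2, 2, 2, 2, 2, …
g: a_k = 0, -4, 8, -64/3, 64, -1024/5, 2048/3, -16384/7, …
Weyl lclm of L_f,L_g ⇒ L₀ (ord ≤ 3).
Derive L from L₀ (diff closure).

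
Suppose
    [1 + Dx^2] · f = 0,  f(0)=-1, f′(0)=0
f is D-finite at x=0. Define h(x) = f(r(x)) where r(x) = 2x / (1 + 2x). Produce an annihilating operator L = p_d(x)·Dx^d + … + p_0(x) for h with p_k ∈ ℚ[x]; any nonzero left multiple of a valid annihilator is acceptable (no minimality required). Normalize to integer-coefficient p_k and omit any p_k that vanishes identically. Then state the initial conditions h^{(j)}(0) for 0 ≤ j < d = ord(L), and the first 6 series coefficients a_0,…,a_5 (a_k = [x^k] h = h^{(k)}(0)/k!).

f: a_k = -1, 0, 1/2, 0, -1/24, 0, …
Substitute x→r, Dx→(1/r')Dx; clear ⇒ L₀.
L = 4 + (4 + 24·x + 48·x^2 + 32·x^3)·Dx + (1 + 8·x + 24·x^2 + 32·x^3 + 16·x^4)·Dx^2  (order 2).
h: a_k = -1, 0, 2, -8, 70/3, -176/3, …
ICs: h(0) = -1, h′(0) = 0.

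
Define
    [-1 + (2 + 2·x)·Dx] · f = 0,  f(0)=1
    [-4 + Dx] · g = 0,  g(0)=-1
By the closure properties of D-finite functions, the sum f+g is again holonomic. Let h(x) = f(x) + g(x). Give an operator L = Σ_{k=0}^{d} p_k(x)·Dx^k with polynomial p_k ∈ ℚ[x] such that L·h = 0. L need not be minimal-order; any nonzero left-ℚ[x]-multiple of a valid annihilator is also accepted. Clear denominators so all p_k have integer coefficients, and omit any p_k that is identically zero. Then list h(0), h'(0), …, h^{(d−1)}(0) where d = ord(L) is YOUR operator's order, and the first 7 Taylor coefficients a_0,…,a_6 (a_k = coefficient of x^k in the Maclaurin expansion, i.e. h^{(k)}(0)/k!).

L = (36 + 32·x) + (-65 - 128·x - 64·x^2)·Dx + (14 + 30·x + 16·x^2)·Dx^2  (order 2).
h: a_k = 0, -7/2, -65/8, -509/48, -4111/384, -32663/3840, -263089/46080, …
ICs: h(0) = 0, h′(0) = -7/2.

f: a_k = 1, 1/2, -1/8, 1/16, -5/128, 7/256, -21/1024, …
g: a_k = -1, -4, -8, -32/3, -32/3, -128/15, -256/45, …
h₀=f+g: left-lcm gives L₀, ord ≤ 2.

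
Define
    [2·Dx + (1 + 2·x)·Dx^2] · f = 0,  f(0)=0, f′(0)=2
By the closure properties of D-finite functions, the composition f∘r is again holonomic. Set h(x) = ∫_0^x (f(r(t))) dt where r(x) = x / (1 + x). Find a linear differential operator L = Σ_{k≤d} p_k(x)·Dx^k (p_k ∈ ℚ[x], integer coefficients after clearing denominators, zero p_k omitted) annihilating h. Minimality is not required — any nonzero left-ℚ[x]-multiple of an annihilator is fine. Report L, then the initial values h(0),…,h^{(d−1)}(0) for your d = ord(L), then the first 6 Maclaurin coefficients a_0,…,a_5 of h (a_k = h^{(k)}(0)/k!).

f: a_k = 0, 2, -2, 8/3, -4, 32/5, …
Substitute x→r, Dx→(1/r')Dx; clear ⇒ L₀.
h=∫h₀ ⇒ L = L₀·Dx.
L = (4 + 6·x)·Dx^2 + (1 + 4·x + 3·x^2)·Dx^3  (order 3).
h: a_k = 0, 0, 1, -4/3, 13/6, -4, …
ICs: h(0) = 0, h′(0) = 0, h′′(0) = 2.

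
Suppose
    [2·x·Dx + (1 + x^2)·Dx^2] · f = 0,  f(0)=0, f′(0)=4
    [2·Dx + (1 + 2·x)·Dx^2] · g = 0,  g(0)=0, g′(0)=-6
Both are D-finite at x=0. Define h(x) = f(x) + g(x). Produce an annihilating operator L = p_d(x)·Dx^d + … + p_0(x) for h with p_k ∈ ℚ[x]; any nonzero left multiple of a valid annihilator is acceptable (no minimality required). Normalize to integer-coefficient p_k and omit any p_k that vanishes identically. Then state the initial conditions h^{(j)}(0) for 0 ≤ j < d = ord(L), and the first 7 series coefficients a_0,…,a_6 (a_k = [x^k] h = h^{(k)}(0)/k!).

L = (-2 - 12·x + 6·x^2 + 4·x^3)·Dx + (-5 - 4·x - 9·x^2 + 12·x^3 + 8·x^4)·Dx^2 + (-1 - x + 2·x^2 + x^3 + 3·x^4 + 2·x^5)·Dx^3  (order 3).
h: a_k = 0, -2, 6, -28/3, 12, -92/5, 32, …
ICs: h(0) = 0, h′(0) = -2, h′′(0) = 12.

f: a_k = 0, 4, 0, -4/3, 0, 4/5, 0, …
g: a_k = 0, -6, 6, -8, 12, -96/5, 32, …
h₀=f+g: left-lcm gives L₀, ord ≤ 4.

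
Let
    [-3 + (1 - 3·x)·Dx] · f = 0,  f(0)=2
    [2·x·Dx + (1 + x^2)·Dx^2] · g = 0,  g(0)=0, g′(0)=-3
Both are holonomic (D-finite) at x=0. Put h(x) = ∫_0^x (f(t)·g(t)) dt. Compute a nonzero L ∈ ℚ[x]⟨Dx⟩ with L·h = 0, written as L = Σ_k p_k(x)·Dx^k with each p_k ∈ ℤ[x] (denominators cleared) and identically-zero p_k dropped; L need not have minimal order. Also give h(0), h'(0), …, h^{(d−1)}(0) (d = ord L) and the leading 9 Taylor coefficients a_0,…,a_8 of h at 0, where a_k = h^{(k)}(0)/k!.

L = 6·x·Dx + (6 - 2·x + 12·x^2)·Dx^2 + (-1 + 3·x - x^2 + 3·x^3)·Dx^3  (order 3).
h: a_k = 0, 0, -3, -6, -13, -156/5, -391/5, -7038/35, -18471/35, …
ICs: h(0) = 0, h′(0) = 0, h′′(0) = -6.

f: a_k = 2, 6, 18, 54, 162, 486, 1458, 4374, 13122, …
g: a_k = 0, -3, 0, 1, 0, -3/5, 0, 3/7, 0, …
Sym-product of L_f,L_g gives L₀ (≤ ord 2).
∫: right-multiply L₀ by Dx.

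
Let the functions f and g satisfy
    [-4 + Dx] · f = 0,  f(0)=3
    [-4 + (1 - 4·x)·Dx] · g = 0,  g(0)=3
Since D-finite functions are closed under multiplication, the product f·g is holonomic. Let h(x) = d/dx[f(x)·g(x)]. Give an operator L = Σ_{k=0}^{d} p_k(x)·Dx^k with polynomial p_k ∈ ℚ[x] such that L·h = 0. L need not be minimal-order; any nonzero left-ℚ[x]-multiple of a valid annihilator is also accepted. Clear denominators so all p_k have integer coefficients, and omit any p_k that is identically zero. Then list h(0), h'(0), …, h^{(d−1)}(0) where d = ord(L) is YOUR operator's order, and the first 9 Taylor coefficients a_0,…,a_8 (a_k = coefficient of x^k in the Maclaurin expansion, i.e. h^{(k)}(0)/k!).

L = (10 - 32·x + 32·x^2) + (-1 + 6·x - 8·x^2)·Dx  (order 1).
h: a_k = 72, 720, 4608, 24960, 125184, 3005952/5, 2805760, 448925696/35, 404033536/7, …
ICs: h(0) = 72.

f: a_k = 3, 12, 24, 32, 32, 128/5, 256/15, 1024/105, 512/105, …
g: a_k = 3, 12, 48, 192, 768, 3072, 12288, 49152, 196608, …
h₀=f·g: eliminate ⇒ L₀, order ≤ 1·1.
Derive L from L₀ (diff closure).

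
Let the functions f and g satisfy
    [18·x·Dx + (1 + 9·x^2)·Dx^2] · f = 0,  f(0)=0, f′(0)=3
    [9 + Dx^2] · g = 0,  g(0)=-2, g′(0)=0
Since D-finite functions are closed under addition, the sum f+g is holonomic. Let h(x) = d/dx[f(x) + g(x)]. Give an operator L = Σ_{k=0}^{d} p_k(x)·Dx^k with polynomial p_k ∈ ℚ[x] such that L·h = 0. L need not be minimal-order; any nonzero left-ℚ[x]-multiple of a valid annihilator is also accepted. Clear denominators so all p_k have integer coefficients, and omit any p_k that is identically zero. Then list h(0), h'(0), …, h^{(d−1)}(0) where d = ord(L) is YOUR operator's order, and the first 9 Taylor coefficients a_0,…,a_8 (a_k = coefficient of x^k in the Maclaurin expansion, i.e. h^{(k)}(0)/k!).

f: a_k = 0, 3, 0, -9, 0, 243/5, 0, -2187/7, 0, …
g: a_k = -2, 0, 9, 0, -27/4, 0, 81/40, 0, -729/2240, …
L₀ := lclm(L_f,L_g); ord L₀ ≤ 2+2.
Differentiate: ansatz ord ≤ ord L₀ ⇒ L.
L = (-1782·x + 20412·x^3 + 13122·x^5) + (-9 + 567·x^2 + 6561·x^4 + 6561·x^6)·Dx + (-198·x + 2268·x^3 + 1458·x^5)·Dx^2 + (-1 + 63·x^2 + 729·x^4 + 729·x^6)·Dx^3  (order 3).
h: a_k = 3, 18, -27, -27, 243, 243/20, -2187, -729/280, 19683, …
ICs: h(0) = 3, h′(0) = 18, h′′(0) = -54.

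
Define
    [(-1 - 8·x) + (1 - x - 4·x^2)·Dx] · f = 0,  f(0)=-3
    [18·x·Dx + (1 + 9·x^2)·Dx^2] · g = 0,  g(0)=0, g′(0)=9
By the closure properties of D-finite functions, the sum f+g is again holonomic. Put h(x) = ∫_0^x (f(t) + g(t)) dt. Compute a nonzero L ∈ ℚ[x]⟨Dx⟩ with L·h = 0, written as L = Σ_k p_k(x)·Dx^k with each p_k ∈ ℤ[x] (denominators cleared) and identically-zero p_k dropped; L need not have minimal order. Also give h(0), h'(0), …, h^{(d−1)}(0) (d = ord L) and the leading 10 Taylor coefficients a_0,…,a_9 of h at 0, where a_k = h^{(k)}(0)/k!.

L = (-90 + 360·x + 6462·x^2 + 14688·x^3 + 63936·x^4 + 31104·x^6)·Dx^2 + (36 + 294·x + 324·x^2 + 3198·x^3 + 13680·x^4 + 46080·x^5 + 3888·x^6 + 31104·x^7)·Dx^3 + (-5 - 16·x - 160·x^2 + 96·x^3 - 555·x^4 + 2304·x^5 + 4896·x^6 + 1296·x^7 + 5184·x^8)·Dx^4  (order 4).
h: a_k = 0, -3, 3, -5, -27/2, -87/5, -41/5, -543/7, -7911/28, -1165/3, …
ICs: h(0) = 0, h′(0) = -3, h′′(0) = 6, h′′′(0) = -30.

f: a_k = -3, -3, -15, -27, -87, -195, -543, -1323, -3495, -8787, …
g: a_k = 0, 9, 0, -27, 0, 729/5, 0, -6561/7, 0, 6561, …
Sum ⇒ L₀ = lclm(L_f,L_g) in ℚ(x)⟨Dx⟩.
h=∫h₀ ⇒ L = L₀·Dx.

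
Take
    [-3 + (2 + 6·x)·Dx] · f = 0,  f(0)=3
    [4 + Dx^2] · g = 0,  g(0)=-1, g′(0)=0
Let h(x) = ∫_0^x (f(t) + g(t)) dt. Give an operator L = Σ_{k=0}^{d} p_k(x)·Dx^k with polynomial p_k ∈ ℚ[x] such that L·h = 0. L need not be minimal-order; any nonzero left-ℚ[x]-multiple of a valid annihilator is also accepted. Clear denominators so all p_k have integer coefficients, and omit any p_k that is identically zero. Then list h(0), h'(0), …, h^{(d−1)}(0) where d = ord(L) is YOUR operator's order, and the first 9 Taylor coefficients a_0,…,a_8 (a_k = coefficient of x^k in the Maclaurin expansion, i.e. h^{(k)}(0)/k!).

f: a_k = 3, 9/2, -27/8, 81/16, -1215/128, 5103/256, -45927/1024, 216513/2048, -8444007/32768, …
g: a_k = -1, 0, 2, 0, -2/3, 0, 4/45, 0, -2/315, …
Sum ⇒ L₀ = lclm(L_f,L_g) in ℚ(x)⟨Dx⟩.
Integrate: L := L₀·Dx.
L = (-516 - 1152·x - 1728·x^2)·Dx + (56 + 936·x + 3456·x^2 + 3456·x^3)·Dx^2 + (-129 - 288·x - 432·x^2)·Dx^3 + (14 + 234·x + 864·x^2 + 864·x^3)·Dx^4  (order 4).
h: a_k = 0, 2, 9/4, -11/24, 81/64, -3901/1920, 1701/512, -2062619/322560, 216513/16384, …
ICs: h(0) = 0, h′(0) = 2, h′′(0) = 9/2, h′′′(0) = -11/4.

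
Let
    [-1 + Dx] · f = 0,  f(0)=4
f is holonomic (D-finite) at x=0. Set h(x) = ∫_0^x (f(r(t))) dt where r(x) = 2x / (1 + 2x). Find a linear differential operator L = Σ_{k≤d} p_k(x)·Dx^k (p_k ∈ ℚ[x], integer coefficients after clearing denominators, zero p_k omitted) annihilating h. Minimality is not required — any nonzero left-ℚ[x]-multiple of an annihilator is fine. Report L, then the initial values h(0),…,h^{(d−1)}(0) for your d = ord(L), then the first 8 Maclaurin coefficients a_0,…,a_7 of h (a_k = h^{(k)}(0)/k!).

L = -2·Dx + (1 + 4·x + 4·x^2)·Dx^2  (order 2).
h: a_k = 0, 4, 4, -8/3, 4/3, 8/15, -152/45, 2416/315, …
ICs: h(0) = 0, h′(0) = 4.

f: a_k = 4, 4, 2, 2/3, 1/6, 1/30, 1/180, 1/1260, …
Change of var in L_f (x↦r) gives L₀.
Integrate: L := L₀·Dx.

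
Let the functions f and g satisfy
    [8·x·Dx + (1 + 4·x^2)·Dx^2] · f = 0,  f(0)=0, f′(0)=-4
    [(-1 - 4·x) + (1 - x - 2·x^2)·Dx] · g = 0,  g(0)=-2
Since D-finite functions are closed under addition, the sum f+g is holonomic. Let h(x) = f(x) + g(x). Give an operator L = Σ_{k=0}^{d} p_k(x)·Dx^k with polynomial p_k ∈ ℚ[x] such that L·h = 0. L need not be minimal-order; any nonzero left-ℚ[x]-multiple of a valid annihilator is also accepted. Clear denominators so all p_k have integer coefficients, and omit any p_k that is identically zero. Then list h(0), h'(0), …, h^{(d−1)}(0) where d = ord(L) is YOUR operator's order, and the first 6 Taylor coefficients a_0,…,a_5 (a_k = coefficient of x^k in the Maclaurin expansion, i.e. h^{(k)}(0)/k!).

L = (24 - 96·x - 864·x^2 - 1536·x^3 - 3264·x^4 - 768·x^6)·Dx + (-19 - 80·x - 100·x^2 - 544·x^3 - 1424·x^4 - 2368·x^5 - 192·x^6 - 768·x^7)·Dx^2 + (3 + 7·x + 32·x^2 - 28·x^3 + 24·x^4 - 240·x^5 - 256·x^6 - 64·x^7 - 128·x^8)·Dx^3  (order 3).
h: a_k = -2, -6, -6, -14/3, -22, -274/5, …
ICs: h(0) = -2, h′(0) = -6, h′′(0) = -12.

f: a_k = 0, -4, 0, 16/3, 0, -64/5, …
g: a_k = -2, -2, -6, -10, -22, -42, …
Weyl lclm of L_f,L_g ⇒ L₀ (ord ≤ 3).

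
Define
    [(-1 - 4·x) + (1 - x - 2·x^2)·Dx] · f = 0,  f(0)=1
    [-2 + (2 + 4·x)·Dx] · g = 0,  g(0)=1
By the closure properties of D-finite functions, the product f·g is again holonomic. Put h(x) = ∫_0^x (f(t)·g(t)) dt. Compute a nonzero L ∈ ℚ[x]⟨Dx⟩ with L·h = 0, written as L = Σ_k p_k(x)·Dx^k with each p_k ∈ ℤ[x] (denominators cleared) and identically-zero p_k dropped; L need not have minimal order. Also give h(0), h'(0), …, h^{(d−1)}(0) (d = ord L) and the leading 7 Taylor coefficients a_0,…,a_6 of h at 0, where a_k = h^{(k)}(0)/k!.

f: a_k = 1, 1, 3, 5, 11, 21, 43, …
g: a_k = 1, 1, -1/2, 1/2, -5/8, 7/8, -21/16, …
h₀=f·g: eliminate ⇒ L₀, order ≤ 1·1.
Integrate: L := L₀·Dx.
L = (2 + 5·x + 6·x^2)·Dx + (-1 - x + 4·x^2 + 4·x^3)·Dx^2  (order 2).
h: a_k = 0, 1, 1, 7/6, 2, 23/8, 125/24, …
ICs: h(0) = 0, h′(0) = 1.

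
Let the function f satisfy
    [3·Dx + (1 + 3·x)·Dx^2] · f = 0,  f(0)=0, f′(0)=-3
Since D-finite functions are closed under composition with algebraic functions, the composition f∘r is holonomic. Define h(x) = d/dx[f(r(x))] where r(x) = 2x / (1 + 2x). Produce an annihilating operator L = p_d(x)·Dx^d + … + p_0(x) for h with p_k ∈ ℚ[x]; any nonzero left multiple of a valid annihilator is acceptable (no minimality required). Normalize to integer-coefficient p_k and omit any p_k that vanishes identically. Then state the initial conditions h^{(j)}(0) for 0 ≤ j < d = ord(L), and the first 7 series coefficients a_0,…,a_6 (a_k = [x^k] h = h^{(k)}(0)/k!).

L = (10 + 32·x) + (1 + 10·x + 16·x^2)·Dx  (order 1).
h: a_k = -6, 60, -504, 4080, -32736, 262080, -2097024, …
ICs: h(0) = -6.

f: a_k = 0, -3, 9/2, -9, 81/4, -243/5, 243/2, …
Substitute x→r, Dx→(1/r')Dx; clear ⇒ L₀.
Differentiate: ansatz ord ≤ ord L₀ ⇒ L.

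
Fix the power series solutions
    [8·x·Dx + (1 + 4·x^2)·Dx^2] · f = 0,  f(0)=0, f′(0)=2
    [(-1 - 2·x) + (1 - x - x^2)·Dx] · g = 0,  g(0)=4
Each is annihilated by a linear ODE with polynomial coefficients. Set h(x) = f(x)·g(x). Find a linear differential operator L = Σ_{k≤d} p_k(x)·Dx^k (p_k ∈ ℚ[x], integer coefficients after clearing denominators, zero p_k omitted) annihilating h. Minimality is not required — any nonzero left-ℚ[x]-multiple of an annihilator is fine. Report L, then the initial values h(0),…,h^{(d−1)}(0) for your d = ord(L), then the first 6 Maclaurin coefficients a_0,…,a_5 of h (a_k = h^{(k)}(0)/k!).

f: a_k = 0, 2, 0, -8/3, 0, 32/5, …
g: a_k = 4, 4, 8, 12, 20, 32, …
h₀=f·g: eliminate ⇒ L₀, order ≤ 2·1.
L = (2 + 8·x + 24·x^2) + (2 - 4·x + 16·x^2 + 24·x^3)·Dx + (-1 + x - 3·x^2 + 4·x^3 + 4·x^4)·Dx^2  (order 2).
h: a_k = 0, 8, 8, 16/3, 40/3, 664/15, …
ICs: h(0) = 0, h′(0) = 8.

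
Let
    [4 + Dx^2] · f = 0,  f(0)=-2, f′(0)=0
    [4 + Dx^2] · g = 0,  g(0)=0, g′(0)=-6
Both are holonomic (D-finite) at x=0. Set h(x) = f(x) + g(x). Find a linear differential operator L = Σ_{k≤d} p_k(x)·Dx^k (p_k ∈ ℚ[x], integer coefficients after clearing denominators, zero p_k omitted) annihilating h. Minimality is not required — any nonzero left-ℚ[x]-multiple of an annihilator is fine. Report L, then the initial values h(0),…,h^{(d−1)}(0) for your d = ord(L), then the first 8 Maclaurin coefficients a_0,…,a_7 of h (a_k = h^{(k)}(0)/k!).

f: a_k = -2, 0, 4, 0, -4/3, 0, 8/45, 0, …
g: a_k = 0, -6, 0, 4, 0, -4/5, 0, 8/105, …
Weyl lclm of L_f,L_g ⇒ L₀ (ord ≤ 4).
L = 4 + Dx^2  (order 2).
h: a_k = -2, -6, 4, 4, -4/3, -4/5, 8/45, 8/105, …
ICs: h(0) = -2, h′(0) = -6.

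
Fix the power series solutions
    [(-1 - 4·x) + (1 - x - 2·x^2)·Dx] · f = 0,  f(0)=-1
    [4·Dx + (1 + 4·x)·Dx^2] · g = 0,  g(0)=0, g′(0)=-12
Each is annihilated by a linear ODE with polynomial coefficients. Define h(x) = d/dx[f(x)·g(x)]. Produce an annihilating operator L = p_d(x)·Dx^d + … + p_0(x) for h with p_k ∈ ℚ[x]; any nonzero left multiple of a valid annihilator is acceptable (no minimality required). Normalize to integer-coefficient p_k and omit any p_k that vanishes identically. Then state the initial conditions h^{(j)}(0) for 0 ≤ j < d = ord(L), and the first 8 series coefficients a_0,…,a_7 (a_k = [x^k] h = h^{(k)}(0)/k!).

L = (36 + 144·x + 288·x^2) + (-1 + 24·x + 168·x^2 + 224·x^3)·Dx + (-1 - 7·x - 6·x^2 + 32·x^3 + 32·x^4)·Dx^2  (order 2).
h: a_k = 12, -24, 228, -560, 3132, -51048/5, 230052/5, -1198752/7, …
ICs: h(0) = 12, h′(0) = -24.

f: a_k = -1, -1, -3, -5, -11, -21, -43, -85, …
g: a_k = 0, -12, 24, -64, 192, -3072/5, 2048, -49152/7, …
h₀=f·g: eliminate ⇒ L₀, order ≤ 1·2.
h₀' ⇒ L via d/dx closure of L₀.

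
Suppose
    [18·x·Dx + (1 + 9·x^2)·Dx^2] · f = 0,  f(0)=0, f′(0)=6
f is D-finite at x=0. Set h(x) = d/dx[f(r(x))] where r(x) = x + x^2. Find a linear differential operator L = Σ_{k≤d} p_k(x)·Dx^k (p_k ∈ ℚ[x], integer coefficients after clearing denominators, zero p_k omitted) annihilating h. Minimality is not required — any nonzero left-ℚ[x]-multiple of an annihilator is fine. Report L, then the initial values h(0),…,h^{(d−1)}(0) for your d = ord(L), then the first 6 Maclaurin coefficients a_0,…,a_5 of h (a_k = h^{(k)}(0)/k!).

f: a_k = 0, 6, 0, -18, 0, 486/5, …
L₀ from L_f via x↦r, Dx↦r'^{-1}Dx.
Derive L from L₀ (diff closure).
L = (-2 + 18·x + 72·x^2 + 108·x^3 + 54·x^4) + (1 + 2·x + 9·x^2 + 36·x^3 + 45·x^4 + 18·x^5)·Dx  (order 1).
h: a_k = 6, 12, -54, -216, 216, 2808, …
ICs: h(0) = 6.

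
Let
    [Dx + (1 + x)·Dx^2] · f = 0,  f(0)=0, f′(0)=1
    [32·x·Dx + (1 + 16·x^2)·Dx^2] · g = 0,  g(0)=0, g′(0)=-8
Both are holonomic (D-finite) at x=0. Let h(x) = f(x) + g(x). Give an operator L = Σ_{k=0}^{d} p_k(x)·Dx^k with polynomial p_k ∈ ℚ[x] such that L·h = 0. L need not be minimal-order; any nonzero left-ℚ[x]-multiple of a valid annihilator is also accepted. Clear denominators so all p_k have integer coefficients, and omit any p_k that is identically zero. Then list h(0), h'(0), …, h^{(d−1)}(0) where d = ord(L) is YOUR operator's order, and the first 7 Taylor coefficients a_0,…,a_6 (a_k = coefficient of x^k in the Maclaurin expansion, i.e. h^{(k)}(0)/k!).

f: a_k = 0, 1, -1/2, 1/3, -1/4, 1/5, -1/6, …
g: a_k = 0, -8, 0, 128/3, 0, -2048/5, 0, …
Weyl lclm of L_f,L_g ⇒ L₀ (ord ≤ 4).
L = (-32 - 96·x + 1536·x^2 + 512·x^3)·Dx + (-34 - 64·x + 1440·x^2 + 3072·x^3 + 1024·x^4)·Dx^2 + (-1 + 31·x + 32·x^2 + 512·x^3 + 768·x^4 + 256·x^5)·Dx^3  (order 3).
h: a_k = 0, -7, -1/2, 43, -1/4, -2047/5, -1/6, …
ICs: h(0) = 0, h′(0) = -7, h′′(0) = -1.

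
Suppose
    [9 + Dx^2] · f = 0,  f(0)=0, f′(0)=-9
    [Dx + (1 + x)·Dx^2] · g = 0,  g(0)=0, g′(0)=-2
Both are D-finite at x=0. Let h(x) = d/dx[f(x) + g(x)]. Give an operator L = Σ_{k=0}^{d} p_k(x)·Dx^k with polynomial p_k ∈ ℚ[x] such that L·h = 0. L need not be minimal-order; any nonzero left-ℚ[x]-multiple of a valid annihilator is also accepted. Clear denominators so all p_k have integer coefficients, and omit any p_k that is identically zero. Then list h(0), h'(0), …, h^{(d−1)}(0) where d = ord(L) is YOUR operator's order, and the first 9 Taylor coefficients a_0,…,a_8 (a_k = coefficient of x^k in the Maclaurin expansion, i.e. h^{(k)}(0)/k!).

L = (135 + 162·x + 81·x^2) + (99 + 261·x + 243·x^2 + 81·x^3)·Dx + (15 + 18·x + 9·x^2)·Dx^2 + (11 + 29·x + 27·x^2 + 9·x^3)·Dx^3  (order 3).
h: a_k = -11, 2, 77/2, 2, -259/8, 2, 569/80, 2, -15521/4480, …
ICs: h(0) = -11, h′(0) = 2, h′′(0) = 77.

f: a_k = 0, -9, 0, 27/2, 0, -243/40, 0, 729/560, 0, …
g: a_k = 0, -2, 1, -2/3, 1/2, -2/5, 1/3, -2/7, 1/4, …
h₀=f+g: left-lcm gives L₀, ord ≤ 4.
h₀' ⇒ L via d/dx closure of L₀.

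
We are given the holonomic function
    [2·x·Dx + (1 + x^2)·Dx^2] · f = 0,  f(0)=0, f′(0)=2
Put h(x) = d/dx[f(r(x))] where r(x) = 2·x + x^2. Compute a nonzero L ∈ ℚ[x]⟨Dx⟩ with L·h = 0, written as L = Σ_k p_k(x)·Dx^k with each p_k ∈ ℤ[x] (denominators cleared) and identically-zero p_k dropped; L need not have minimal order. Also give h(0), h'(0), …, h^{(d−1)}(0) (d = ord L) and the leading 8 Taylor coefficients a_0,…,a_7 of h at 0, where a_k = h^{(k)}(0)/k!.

f: a_k = 0, 2, 0, -2/3, 0, 2/5, 0, -2/7, …
L₀ from L_f via x↦r, Dx↦r'^{-1}Dx.
h=h₀': d/dx-closure on L₀ ⇒ L.
L = (-1 + 8·x + 16·x^2 + 12·x^3 + 3·x^4) + (1 + x + 4·x^2 + 8·x^3 + 5·x^4 + x^5)·Dx  (order 1).
h: a_k = 4, 4, -16, -32, 44, 188, -32, -896, …
ICs: h(0) = 4.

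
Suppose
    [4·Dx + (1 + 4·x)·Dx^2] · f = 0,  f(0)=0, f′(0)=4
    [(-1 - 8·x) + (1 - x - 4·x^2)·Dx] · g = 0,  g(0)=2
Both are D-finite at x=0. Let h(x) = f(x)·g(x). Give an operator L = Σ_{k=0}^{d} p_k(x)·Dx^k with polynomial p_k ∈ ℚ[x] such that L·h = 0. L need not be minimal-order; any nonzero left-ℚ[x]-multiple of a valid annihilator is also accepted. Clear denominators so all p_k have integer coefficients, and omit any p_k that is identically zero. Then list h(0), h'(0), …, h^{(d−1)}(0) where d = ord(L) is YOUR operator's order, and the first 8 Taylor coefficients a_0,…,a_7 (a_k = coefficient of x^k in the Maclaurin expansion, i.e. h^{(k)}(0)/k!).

L = (12 + 64·x) + (-2 + 28·x + 80·x^2)·Dx + (-1 - 3·x + 8·x^2 + 16·x^3)·Dx^2  (order 2).
h: a_k = 0, 8, -8, 200/3, -280/3, 8744/15, -17336/15, 41000/7, …
ICs: h(0) = 0, h′(0) = 8.

f: a_k = 0, 4, -8, 64/3, -64, 1024/5, -2048/3, 16384/7, …
g: a_k = 2, 2, 10, 18, 58, 130, 362, 882, …
f·g: L₀ = L_f ⊗_s L_g, ord ≤ 2·1.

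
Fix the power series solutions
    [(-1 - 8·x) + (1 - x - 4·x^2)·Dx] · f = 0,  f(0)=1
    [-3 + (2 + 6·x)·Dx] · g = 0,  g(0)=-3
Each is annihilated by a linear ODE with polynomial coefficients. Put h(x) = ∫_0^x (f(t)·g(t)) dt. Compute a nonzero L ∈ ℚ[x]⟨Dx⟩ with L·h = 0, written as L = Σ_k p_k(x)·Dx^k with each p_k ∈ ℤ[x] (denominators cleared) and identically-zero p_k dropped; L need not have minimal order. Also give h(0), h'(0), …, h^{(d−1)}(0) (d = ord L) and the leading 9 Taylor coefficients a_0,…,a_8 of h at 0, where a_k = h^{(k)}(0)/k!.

L = (5 + 19·x + 36·x^2)·Dx + (-2 - 4·x + 14·x^2 + 24·x^3)·Dx^2  (order 2).
h: a_k = 0, -3, -15/4, -43/8, -819/64, -13593/640, -28235/512, -727869/7168, -4382811/16384, …
ICs: h(0) = 0, h′(0) = -3.

f: a_k = 1, 1, 5, 9, 29, 65, 181, 441, 1165, …
g: a_k = -3, -9/2, 27/8, -81/16, 1215/128, -5103/256, 45927/1024, -216513/2048, 8444007/32768, …
Product ⇒ symmetric product L₀, ord ≤ 1.
∫: right-multiply L₀ by Dx.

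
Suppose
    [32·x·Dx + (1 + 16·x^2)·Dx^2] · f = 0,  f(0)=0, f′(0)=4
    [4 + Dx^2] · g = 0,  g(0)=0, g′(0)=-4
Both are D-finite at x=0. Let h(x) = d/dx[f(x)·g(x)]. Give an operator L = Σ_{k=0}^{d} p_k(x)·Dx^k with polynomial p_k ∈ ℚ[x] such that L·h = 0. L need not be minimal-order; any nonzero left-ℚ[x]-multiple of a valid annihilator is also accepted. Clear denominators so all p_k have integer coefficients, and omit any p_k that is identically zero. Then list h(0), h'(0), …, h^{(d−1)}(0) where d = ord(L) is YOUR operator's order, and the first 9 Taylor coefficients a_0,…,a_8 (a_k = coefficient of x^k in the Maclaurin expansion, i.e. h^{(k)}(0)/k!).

f: a_k = 0, 4, 0, -64/3, 0, 1024/5, 0, -16384/7, 0, …
g: a_k = 0, -4, 0, 8/3, 0, -8/15, 0, 16/315, 0, …
Product ⇒ symmetric product L₀, ord ≤ 4.
h₀' ⇒ L via d/dx closure of L₀.
L = (62288 + 2213376·x^2 + 73428992·x^4 + 58982400·x^6 + 3145728·x^8 - 167772160·x^10 + 268435456·x^12) + (35072·x + 2871296·x^3 + 39976960·x^5 + 52428800·x^7 + 83886080·x^9 + 268435456·x^11)·Dx + (15912 + 579328·x^2 + 18954240·x^4 + 19529728·x^6 + 9961472·x^8 - 16777216·x^10 + 134217728·x^12)·Dx^2 + (8768·x + 717824·x^3 + 9994240·x^5 + 13107200·x^7 + 20971520·x^9 + 67108864·x^11)·Dx^3 + (85 + 6496·x^2 + 149248·x^4 + 1196032·x^6 + 2293760·x^8 + 6291456·x^10 + 16777216·x^12)·Dx^4  (order 4).
h: a_k = 0, -32, 0, 384, 0, -15808/3, 0, 79360, 0, …
ICs: h(0) = 0, h′(0) = -32, h′′(0) = 0, h′′′(0) = 2304.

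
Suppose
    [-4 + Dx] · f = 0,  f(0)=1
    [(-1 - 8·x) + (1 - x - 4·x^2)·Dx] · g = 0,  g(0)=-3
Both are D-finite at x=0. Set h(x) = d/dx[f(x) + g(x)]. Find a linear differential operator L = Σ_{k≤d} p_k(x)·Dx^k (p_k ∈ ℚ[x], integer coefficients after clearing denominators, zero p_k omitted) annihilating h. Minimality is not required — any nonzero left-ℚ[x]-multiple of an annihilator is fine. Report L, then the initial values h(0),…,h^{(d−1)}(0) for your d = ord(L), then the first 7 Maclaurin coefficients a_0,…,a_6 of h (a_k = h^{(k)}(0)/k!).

L = (28 + 848·x + 896·x^2 + 4608·x^3 + 3072·x^4) + (-19 - 192·x - 472·x^2 - 1152·x^3 + 640·x^4 + 1024·x^5)·Dx + (3 - 5·x + 62·x^2 - 352·x^4 - 256·x^5)·Dx^2  (order 2).
h: a_k = 1, -14, -49, -916/3, -2797/3, -48358/15, -415721/45, …
ICs: h(0) = 1, h′(0) = -14.

f: a_k = 1, 4, 8, 32/3, 32/3, 128/15, 256/45, …
g: a_k = -3, -3, -15, -27, -87, -195, -543, …
Weyl lclm of L_f,L_g ⇒ L₀ (ord ≤ 2).
h=h₀': d/dx-closure on L₀ ⇒ L.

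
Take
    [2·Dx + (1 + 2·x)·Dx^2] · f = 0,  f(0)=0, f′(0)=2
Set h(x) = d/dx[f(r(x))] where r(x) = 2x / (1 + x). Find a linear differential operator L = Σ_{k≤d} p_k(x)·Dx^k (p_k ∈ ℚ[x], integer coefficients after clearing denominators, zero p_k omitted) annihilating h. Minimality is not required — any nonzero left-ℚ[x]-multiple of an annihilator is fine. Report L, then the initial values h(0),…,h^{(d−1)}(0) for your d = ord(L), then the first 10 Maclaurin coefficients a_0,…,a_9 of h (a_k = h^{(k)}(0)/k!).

L = (6 + 10·x) + (1 + 6·x + 5·x^2)·Dx  (order 1).
h: a_k = 4, -24, 124, -624, 3124, -15624, 78124, -390624, 1953124, -9765624, …
ICs: h(0) = 4.

f: a_k = 0, 2, -2, 8/3, -4, 32/5, -32/3, 128/7, -32, 512/9, …
h₀=f(r): pull back L_f along r ⇒ L₀.
Derive L from L₀ (diff closure).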